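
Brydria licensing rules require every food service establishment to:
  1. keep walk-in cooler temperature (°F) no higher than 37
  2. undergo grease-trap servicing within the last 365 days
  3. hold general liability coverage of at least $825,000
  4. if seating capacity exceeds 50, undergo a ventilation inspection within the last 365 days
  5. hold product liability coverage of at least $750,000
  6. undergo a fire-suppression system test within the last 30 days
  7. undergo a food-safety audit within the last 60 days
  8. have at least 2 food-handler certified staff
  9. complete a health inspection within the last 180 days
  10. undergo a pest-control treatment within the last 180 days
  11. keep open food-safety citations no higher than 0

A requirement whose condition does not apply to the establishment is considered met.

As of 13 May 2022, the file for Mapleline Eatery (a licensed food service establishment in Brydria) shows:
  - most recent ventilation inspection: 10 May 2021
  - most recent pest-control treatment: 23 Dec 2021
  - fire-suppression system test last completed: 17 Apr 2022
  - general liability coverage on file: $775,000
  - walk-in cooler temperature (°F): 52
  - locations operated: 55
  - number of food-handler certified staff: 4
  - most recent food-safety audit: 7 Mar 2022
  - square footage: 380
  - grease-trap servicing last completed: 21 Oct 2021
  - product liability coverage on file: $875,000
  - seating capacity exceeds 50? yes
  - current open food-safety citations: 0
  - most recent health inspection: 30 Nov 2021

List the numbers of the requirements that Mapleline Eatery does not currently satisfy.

1, 3, 4, 7

1. walk-in cooler temperature (°F) 52 > 37 → not met
2. grease-trap servicing 204 days ago vs limit 365 → met
3. general liability coverage $775,000 < $825,000 → not met
4. condition 'seating capacity exceeds 50' holds; ventilation inspection 368 days ago vs limit 365 → not met
5. product liability coverage $875,000 ≥ $750,000 → met
6. fire-suppression system test 26 days ago vs limit 30 → met
7. food-safety audit 67 days ago vs limit 60 → not met
8. food-handler certified staff 4 ≥ 2 → met
9. health inspection 164 days ago vs limit 180 → met
10. pest-control treatment 141 days ago vs limit 180 → met
11. open food-safety citations 0 ≤ 0 → met
Not met: 1, 3, 4, 7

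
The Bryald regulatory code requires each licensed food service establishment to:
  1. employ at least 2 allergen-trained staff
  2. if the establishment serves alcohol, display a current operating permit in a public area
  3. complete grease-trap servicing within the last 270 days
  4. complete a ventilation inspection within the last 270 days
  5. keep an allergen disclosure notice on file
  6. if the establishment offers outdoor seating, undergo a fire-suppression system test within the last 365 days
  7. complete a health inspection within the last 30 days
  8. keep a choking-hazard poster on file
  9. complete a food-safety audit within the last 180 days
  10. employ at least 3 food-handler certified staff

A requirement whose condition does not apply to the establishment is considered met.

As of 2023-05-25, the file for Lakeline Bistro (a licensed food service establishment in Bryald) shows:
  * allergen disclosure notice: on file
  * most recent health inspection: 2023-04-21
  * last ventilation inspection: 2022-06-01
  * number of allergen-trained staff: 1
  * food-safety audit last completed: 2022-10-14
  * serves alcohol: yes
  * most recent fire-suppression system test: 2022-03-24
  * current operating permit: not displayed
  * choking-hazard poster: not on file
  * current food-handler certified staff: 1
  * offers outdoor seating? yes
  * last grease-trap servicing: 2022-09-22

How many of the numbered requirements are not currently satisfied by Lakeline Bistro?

1. allergen-trained staff 1 < 2 → not met
2. condition 'serves alcohol' holds; current operating permit absent → not met
3. grease-trap servicing 245 days ago vs limit 270 → met
4. ventilation inspection 358 days ago vs limit 270 → not met
5. allergen disclosure notice present → met
6. condition 'offers outdoor seating' holds; fire-suppression system test 427 days ago vs limit 365 → not met
7. health inspection 34 days ago vs limit 30 → not met
8. choking-hazard poster absent → not met
9. food-safety audit 223 days ago vs limit 180 → not met
10. food-handler certified staff 1 < 3 → not met
Not met: 8 of 10

8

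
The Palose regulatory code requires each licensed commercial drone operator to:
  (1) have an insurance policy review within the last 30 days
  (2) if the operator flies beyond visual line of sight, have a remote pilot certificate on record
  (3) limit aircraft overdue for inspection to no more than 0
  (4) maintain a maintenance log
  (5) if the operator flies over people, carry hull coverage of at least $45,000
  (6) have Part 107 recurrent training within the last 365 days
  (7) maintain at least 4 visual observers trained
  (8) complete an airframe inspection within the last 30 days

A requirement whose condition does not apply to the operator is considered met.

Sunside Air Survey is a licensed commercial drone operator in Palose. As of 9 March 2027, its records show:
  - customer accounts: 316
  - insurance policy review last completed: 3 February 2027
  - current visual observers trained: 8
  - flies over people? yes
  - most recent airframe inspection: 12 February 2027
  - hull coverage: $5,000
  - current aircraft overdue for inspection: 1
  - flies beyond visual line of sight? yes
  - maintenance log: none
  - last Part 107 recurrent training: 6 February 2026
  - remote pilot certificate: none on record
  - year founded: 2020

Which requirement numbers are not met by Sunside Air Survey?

1. insurance policy review 34 days ago vs limit 30 → not met
2. condition 'flies beyond visual line of sight' holds; remote pilot certificate absent → not met
3. aircraft overdue for inspection 1 > 0 → not met
4. maintenance log absent → not met
5. condition 'flies over people' holds; hull coverage $5,000 < $45,000 → not met
6. Part 107 recurrent training 396 days ago vs limit 365 → not met
7. visual observers trained 8 ≥ 4 → met
8. airframe inspection 25 days ago vs limit 30 → met
Not met: 1, 2, 3, 4, 5, 6

1, 2, 3, 4, 5, 6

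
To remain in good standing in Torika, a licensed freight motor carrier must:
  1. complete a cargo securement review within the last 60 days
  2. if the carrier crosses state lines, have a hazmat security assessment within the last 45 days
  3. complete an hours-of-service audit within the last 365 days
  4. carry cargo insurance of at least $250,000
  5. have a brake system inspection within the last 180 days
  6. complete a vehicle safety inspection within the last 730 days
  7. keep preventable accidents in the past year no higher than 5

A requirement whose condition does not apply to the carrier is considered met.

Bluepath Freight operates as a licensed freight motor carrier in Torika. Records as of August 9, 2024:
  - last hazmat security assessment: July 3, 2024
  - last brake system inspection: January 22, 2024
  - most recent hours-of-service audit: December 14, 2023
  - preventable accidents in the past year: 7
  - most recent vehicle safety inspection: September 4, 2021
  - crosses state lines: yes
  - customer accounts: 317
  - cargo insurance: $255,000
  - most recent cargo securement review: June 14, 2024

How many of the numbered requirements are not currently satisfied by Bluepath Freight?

1. cargo securement review 56 days ago vs limit 60 → met
2. condition 'crosses state lines' holds; hazmat security assessment 37 days ago vs limit 45 → met
3. hours-of-service audit 239 days ago vs limit 365 → met
4. cargo insurance $255,000 ≥ $250,000 → met
5. brake system inspection 200 days ago vs limit 180 → not met
6. vehicle safety inspection 1070 days ago vs limit 730 → not met
7. preventable accidents in the past year 7 > 5 → not met
Not met: 3 of 7

3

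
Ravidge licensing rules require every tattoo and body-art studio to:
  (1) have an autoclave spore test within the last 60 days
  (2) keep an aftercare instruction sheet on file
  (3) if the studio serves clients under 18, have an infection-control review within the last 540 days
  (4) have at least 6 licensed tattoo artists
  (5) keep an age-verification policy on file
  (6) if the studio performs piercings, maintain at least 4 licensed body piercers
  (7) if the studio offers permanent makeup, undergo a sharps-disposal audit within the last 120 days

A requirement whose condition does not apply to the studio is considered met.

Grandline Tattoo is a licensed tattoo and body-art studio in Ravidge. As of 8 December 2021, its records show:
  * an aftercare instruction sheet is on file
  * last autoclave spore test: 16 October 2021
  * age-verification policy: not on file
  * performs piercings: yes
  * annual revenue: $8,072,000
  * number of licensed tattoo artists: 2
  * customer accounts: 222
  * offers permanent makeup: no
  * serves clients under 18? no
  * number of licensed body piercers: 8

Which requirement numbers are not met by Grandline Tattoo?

4, 5

1. autoclave spore test 53 days ago vs limit 60 → met
2. aftercare instruction sheet present → met
3. condition 'serves clients under 18' does not hold → requirement n/a → met
4. licensed tattoo artists 2 < 6 → not met
5. age-verification policy absent → not met
6. condition 'performs piercings' holds; licensed body piercers 8 ≥ 4 → met
7. condition 'offers permanent makeup' does not hold → requirement n/a → met
Not met: 4, 5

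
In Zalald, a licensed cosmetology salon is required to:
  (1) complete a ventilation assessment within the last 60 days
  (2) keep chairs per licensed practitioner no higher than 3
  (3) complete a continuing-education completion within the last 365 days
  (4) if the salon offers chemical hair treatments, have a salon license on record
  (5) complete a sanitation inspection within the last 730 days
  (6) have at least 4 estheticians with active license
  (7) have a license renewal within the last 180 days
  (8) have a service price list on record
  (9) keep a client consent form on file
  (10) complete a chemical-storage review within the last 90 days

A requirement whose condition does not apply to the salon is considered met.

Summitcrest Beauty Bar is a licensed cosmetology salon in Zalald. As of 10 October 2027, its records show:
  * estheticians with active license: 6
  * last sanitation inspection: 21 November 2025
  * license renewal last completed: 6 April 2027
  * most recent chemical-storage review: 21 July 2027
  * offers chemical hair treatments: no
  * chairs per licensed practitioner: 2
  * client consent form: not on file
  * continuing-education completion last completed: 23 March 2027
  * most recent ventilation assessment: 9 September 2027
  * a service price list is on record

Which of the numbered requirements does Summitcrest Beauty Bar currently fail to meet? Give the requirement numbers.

7, 9

1. ventilation assessment 31 days ago vs limit 60 → met
2. chairs per licensed practitioner 2 ≤ 3 → met
3. continuing-education completion 201 days ago vs limit 365 → met
4. condition 'offers chemical hair treatments' does not hold → requirement n/a → met
5. sanitation inspection 688 days ago vs limit 730 → met
6. estheticians with active license 6 ≥ 4 → met
7. license renewal 187 days ago vs limit 180 → not met
8. service price list present → met
9. client consent form absent → not met
10. chemical-storage review 81 days ago vs limit 90 → met
Not met: 7, 9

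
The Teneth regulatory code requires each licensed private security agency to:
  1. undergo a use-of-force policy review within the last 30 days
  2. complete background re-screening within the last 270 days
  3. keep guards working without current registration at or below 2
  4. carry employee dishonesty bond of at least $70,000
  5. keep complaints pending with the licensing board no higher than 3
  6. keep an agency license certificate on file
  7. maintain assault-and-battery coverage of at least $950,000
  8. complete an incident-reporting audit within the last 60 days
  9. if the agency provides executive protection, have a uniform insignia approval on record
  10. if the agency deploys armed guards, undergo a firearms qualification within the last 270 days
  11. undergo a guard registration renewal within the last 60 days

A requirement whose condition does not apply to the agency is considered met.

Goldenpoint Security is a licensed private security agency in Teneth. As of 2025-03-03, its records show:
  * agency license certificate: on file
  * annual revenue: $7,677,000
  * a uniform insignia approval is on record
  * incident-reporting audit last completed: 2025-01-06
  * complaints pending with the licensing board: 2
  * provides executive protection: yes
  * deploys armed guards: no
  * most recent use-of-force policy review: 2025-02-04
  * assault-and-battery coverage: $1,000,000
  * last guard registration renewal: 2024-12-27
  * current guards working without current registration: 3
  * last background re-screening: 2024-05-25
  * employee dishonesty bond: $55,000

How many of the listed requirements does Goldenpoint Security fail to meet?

1. use-of-force policy review 27 days ago vs limit 30 → met
2. background re-screening 282 days ago vs limit 270 → not met
3. guards working without current registration 3 > 2 → not met
4. employee dishonesty bond $55,000 < $70,000 → not met
5. complaints pending with the licensing board 2 ≤ 3 → met
6. agency license certificate present → met
7. assault-and-battery coverage $1,000,000 ≥ $950,000 → met
8. incident-reporting audit 56 days ago vs limit 60 → met
9. condition 'provides executive protection' holds; uniform insignia approval present → met
10. condition 'deploys armed guards' does not hold → requirement n/a → met
11. guard registration renewal 66 days ago vs limit 60 → not met
Not met: 4 of 11

4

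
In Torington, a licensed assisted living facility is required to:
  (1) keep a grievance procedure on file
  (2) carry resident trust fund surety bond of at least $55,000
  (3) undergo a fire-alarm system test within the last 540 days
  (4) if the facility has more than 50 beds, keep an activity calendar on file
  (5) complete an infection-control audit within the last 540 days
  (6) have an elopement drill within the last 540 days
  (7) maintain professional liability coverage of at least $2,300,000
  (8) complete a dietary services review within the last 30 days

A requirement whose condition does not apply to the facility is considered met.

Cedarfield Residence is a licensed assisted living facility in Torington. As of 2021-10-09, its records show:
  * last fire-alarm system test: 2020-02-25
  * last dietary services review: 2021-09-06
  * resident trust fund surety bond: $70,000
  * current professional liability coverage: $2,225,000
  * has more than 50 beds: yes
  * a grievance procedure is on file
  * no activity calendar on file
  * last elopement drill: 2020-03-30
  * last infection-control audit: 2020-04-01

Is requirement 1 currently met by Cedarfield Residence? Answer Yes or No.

Yes

1. grievance procedure present → met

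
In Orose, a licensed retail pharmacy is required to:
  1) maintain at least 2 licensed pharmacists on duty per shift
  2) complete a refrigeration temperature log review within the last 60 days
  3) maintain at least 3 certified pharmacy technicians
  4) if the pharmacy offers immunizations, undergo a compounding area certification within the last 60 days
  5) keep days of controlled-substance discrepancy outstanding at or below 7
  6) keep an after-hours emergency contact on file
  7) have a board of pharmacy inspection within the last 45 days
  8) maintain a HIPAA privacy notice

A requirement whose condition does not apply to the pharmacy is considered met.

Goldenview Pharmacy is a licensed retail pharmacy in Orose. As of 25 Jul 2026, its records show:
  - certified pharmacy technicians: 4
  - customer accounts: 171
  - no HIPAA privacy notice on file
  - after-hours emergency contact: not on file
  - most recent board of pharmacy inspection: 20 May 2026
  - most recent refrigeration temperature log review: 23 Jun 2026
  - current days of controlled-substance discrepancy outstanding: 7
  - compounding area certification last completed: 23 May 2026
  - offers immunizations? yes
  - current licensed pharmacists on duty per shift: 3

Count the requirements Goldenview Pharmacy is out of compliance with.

1. licensed pharmacists on duty per shift 3 ≥ 2 → met
2. refrigeration temperature log review 32 days ago vs limit 60 → met
3. certified pharmacy technicians 4 ≥ 3 → met
4. condition 'offers immunizations' holds; compounding area certification 63 days ago vs limit 60 → not met
5. days of controlled-substance discrepancy outstanding 7 ≤ 7 → met
6. after-hours emergency contact absent → not met
7. board of pharmacy inspection 66 days ago vs limit 45 → not met
8. HIPAA privacy notice absent → not met
Not met: 4 of 8

4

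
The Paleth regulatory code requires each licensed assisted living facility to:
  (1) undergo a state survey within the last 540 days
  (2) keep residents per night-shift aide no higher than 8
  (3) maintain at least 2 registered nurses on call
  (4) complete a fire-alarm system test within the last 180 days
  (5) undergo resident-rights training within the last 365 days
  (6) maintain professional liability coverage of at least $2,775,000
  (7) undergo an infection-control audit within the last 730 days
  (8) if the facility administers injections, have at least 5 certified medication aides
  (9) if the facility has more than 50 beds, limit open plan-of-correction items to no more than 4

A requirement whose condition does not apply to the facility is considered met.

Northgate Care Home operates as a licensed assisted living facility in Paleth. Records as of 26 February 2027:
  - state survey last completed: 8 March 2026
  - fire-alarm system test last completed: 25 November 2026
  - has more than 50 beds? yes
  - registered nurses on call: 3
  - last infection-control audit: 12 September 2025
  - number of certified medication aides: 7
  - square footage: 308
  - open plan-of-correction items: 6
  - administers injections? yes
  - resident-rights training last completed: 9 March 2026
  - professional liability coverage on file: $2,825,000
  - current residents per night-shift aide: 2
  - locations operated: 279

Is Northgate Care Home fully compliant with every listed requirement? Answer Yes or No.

1. state survey 355 days ago vs limit 540 → met
2. residents per night-shift aide 2 ≤ 8 → met
3. registered nurses on call 3 ≥ 2 → met
4. fire-alarm system test 93 days ago vs limit 180 → met
5. resident-rights training 354 days ago vs limit 365 → met
6. professional liability coverage $2,825,000 ≥ $2,775,000 → met
7. infection-control audit 532 days ago vs limit 730 → met
8. condition 'administers injections' holds; certified medication aides 7 ≥ 5 → met
9. condition 'has more than 50 beds' holds; open plan-of-correction items 6 > 4 → not met
Not met: 9

No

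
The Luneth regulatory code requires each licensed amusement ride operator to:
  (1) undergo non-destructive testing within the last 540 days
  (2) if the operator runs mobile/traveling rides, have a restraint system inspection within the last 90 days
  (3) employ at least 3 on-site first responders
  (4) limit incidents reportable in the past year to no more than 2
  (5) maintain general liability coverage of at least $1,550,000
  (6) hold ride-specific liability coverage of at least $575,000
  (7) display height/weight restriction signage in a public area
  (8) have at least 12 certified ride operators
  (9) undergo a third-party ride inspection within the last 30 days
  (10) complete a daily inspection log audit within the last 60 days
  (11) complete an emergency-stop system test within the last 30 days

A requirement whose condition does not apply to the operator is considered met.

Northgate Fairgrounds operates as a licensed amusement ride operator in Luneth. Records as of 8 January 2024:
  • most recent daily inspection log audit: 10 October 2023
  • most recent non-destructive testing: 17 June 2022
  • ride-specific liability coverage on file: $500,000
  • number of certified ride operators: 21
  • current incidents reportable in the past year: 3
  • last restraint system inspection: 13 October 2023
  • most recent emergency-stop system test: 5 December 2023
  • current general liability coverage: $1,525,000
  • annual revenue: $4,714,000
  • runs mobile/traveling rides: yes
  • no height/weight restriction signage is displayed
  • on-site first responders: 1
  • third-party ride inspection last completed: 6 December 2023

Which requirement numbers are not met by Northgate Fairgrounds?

1. non-destructive testing 570 days ago vs limit 540 → not met
2. condition 'runs mobile/traveling rides' holds; restraint system inspection 87 days ago vs limit 90 → met
3. on-site first responders 1 < 3 → not met
4. incidents reportable in the past year 3 > 2 → not met
5. general liability coverage $1,525,000 < $1,550,000 → not met
6. ride-specific liability coverage $500,000 < $575,000 → not met
7. height/weight restriction signage absent → not met
8. certified ride operators 21 ≥ 12 → met
9. third-party ride inspection 33 days ago vs limit 30 → not met
10. daily inspection log audit 90 days ago vs limit 60 → not met
11. emergency-stop system test 34 days ago vs limit 30 → not met
Not met: 1, 3, 4, 5, 6, 7, 9, 10, 11

1, 3, 4, 5, 6, 7, 9, 10, 11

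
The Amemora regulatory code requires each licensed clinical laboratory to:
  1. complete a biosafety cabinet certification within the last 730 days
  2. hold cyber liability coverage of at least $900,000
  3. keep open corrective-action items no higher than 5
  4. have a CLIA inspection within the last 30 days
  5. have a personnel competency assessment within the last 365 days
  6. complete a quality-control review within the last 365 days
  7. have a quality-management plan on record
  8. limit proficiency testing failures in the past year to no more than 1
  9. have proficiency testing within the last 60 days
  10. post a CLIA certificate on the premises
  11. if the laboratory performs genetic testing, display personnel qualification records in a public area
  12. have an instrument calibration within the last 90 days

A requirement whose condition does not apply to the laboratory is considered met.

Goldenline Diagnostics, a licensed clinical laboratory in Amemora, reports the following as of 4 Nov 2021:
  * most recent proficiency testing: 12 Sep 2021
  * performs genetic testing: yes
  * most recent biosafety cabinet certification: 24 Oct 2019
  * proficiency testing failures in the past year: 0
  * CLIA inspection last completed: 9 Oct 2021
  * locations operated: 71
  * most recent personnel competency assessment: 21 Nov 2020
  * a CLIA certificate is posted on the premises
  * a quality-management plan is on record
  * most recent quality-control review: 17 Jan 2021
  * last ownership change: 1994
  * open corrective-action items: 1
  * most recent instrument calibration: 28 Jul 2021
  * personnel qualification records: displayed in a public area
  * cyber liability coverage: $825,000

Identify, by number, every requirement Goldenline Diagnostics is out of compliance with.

1. biosafety cabinet certification 742 days ago vs limit 730 → not met
2. cyber liability coverage $825,000 < $900,000 → not met
3. open corrective-action items 1 ≤ 5 → met
4. CLIA inspection 26 days ago vs limit 30 → met
5. personnel competency assessment 348 days ago vs limit 365 → met
6. quality-control review 291 days ago vs limit 365 → met
7. quality-management plan present → met
8. proficiency testing failures in the past year 0 ≤ 1 → met
9. proficiency testing 53 days ago vs limit 60 → met
10. CLIA certificate present → met
11. condition 'performs genetic testing' holds; personnel qualification records present → met
12. instrument calibration 99 days ago vs limit 90 → not met
Not met: 1, 2, 12

1, 2, 12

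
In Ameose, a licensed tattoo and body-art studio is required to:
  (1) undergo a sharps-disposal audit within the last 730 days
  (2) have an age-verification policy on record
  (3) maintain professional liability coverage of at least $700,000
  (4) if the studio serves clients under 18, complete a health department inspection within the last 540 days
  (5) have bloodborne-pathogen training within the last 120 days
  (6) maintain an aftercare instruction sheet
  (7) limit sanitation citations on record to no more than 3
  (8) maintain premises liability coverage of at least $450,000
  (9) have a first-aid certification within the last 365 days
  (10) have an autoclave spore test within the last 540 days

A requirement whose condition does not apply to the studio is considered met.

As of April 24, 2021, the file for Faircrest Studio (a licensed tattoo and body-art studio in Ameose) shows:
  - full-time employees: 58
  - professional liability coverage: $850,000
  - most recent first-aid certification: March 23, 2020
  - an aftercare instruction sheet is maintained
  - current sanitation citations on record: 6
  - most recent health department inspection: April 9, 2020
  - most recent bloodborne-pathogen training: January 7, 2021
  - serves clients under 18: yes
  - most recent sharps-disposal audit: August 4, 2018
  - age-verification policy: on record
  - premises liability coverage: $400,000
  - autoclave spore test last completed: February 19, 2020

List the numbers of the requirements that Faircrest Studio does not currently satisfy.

1, 7, 8, 9

1. sharps-disposal audit 994 days ago vs limit 730 → not met
2. age-verification policy present → met
3. professional liability coverage $850,000 ≥ $700,000 → met
4. condition 'serves clients under 18' holds; health department inspection 380 days ago vs limit 540 → met
5. bloodborne-pathogen training 107 days ago vs limit 120 → met
6. aftercare instruction sheet present → met
7. sanitation citations on record 6 > 3 → not met
8. premises liability coverage $400,000 < $450,000 → not met
9. first-aid certification 397 days ago vs limit 365 → not met
10. autoclave spore test 430 days ago vs limit 540 → met
Not met: 1, 7, 8, 9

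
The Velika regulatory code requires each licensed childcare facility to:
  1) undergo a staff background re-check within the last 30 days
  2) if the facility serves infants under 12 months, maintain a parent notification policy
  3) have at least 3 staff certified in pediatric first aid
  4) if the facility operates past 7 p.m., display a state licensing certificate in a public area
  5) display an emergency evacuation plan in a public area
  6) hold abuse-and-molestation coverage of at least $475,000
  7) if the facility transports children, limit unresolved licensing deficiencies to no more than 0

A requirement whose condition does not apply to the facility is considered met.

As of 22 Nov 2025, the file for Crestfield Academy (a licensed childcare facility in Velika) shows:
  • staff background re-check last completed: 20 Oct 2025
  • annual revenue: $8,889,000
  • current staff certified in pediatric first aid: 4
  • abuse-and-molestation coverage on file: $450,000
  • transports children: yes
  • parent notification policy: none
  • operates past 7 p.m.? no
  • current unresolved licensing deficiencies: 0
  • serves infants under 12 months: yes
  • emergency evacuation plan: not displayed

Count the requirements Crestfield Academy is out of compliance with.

4

1. staff background re-check 33 days ago vs limit 30 → not met
2. condition 'serves infants under 12 months' holds; parent notification policy absent → not met
3. staff certified in pediatric first aid 4 ≥ 3 → met
4. condition 'operates past 7 p.m.' does not hold → requirement n/a → met
5. emergency evacuation plan absent → not met
6. abuse-and-molestation coverage $450,000 < $475,000 → not met
7. condition 'transports children' holds; unresolved licensing deficiencies 0 ≤ 0 → met
Not met: 4 of 7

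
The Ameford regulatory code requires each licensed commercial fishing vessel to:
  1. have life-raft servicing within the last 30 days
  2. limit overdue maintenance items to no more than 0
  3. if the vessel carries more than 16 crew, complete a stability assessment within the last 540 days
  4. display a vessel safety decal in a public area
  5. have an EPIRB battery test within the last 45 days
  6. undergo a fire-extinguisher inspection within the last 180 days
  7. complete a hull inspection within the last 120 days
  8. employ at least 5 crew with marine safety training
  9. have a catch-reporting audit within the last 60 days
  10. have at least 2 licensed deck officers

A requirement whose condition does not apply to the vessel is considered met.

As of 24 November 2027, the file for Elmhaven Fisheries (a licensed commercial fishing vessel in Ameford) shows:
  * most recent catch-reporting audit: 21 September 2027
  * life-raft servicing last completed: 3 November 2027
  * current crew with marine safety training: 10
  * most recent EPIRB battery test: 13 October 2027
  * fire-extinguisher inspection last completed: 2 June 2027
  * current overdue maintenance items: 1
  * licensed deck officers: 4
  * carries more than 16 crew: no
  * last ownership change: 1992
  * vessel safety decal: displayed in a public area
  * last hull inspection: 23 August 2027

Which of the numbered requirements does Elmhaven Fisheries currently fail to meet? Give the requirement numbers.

1. life-raft servicing 21 days ago vs limit 30 → met
2. overdue maintenance items 1 > 0 → not met
3. condition 'carries more than 16 crew' does not hold → requirement n/a → met
4. vessel safety decal present → met
5. EPIRB battery test 42 days ago vs limit 45 → met
6. fire-extinguisher inspection 175 days ago vs limit 180 → met
7. hull inspection 93 days ago vs limit 120 → met
8. crew with marine safety training 10 ≥ 5 → met
9. catch-reporting audit 64 days ago vs limit 60 → not met
10. licensed deck officers 4 ≥ 2 → met
Not met: 2, 9

2, 9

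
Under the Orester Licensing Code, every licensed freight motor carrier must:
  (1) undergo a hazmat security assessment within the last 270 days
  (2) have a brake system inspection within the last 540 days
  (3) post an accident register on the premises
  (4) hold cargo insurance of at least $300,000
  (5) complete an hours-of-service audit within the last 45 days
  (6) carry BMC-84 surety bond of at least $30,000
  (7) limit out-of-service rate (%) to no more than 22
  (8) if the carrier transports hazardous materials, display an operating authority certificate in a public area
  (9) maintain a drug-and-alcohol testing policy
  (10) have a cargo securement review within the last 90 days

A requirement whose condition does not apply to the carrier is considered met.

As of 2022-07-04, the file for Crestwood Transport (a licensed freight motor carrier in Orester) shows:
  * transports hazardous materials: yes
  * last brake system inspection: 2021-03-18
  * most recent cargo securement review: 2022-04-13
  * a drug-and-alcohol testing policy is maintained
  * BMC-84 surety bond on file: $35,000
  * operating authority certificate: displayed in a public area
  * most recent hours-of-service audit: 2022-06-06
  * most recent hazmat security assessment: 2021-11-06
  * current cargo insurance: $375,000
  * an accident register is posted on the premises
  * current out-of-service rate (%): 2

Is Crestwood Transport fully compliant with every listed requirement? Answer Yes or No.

1. hazmat security assessment 240 days ago vs limit 270 → met
2. brake system inspection 473 days ago vs limit 540 → met
3. accident register present → met
4. cargo insurance $375,000 ≥ $300,000 → met
5. hours-of-service audit 28 days ago vs limit 45 → met
6. BMC-84 surety bond $35,000 ≥ $30,000 → met
7. out-of-service rate (%) 2 ≤ 22 → met
8. condition 'transports hazardous materials' holds; operating authority certificate present → met
9. drug-and-alcohol testing policy present → met
10. cargo securement review 82 days ago vs limit 90 → met
All met.

Yes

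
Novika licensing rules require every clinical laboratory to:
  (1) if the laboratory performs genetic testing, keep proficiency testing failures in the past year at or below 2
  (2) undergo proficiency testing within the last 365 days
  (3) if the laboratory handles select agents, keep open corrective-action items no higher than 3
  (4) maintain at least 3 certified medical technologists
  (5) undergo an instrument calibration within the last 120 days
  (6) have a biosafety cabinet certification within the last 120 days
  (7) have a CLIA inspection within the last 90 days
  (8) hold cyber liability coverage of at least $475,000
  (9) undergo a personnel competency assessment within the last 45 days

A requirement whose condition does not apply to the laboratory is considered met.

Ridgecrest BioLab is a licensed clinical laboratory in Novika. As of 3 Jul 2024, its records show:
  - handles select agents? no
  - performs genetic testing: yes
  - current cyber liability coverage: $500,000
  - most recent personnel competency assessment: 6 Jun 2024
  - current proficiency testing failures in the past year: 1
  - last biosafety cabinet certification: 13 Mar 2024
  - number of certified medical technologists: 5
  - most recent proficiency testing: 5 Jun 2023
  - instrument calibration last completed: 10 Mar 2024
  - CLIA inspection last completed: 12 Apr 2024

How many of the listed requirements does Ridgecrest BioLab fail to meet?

1. condition 'performs genetic testing' holds; proficiency testing failures in the past year 1 ≤ 2 → met
2. proficiency testing 394 days ago vs limit 365 → not met
3. condition 'handles select agents' does not hold → requirement n/a → met
4. certified medical technologists 5 ≥ 3 → met
5. instrument calibration 115 days ago vs limit 120 → met
6. biosafety cabinet certification 112 days ago vs limit 120 → met
7. CLIA inspection 82 days ago vs limit 90 → met
8. cyber liability coverage $500,000 ≥ $475,000 → met
9. personnel competency assessment 27 days ago vs limit 45 → met
Not met: 1 of 9

1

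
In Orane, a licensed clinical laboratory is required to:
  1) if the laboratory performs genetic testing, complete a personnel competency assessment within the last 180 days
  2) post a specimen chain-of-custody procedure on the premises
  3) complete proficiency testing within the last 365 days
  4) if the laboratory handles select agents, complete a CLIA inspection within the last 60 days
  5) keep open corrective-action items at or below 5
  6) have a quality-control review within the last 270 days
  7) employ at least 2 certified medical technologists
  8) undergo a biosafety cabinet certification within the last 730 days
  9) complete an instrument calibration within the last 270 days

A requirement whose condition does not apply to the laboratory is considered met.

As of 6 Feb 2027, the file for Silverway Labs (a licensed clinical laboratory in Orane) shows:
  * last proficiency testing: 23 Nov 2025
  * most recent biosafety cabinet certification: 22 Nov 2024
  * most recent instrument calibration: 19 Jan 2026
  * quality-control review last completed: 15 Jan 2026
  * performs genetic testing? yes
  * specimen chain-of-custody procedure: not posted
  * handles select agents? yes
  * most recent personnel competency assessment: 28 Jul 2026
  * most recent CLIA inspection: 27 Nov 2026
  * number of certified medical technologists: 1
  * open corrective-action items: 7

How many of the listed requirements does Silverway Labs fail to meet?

1. condition 'performs genetic testing' holds; personnel competency assessment 193 days ago vs limit 180 → not met
2. specimen chain-of-custody procedure absent → not met
3. proficiency testing 440 days ago vs limit 365 → not met
4. condition 'handles select agents' holds; CLIA inspection 71 days ago vs limit 60 → not met
5. open corrective-action items 7 > 5 → not met
6. quality-control review 387 days ago vs limit 270 → not met
7. certified medical technologists 1 < 2 → not met
8. biosafety cabinet certification 806 days ago vs limit 730 → not met
9. instrument calibration 383 days ago vs limit 270 → not met
Not met: 9 of 9

9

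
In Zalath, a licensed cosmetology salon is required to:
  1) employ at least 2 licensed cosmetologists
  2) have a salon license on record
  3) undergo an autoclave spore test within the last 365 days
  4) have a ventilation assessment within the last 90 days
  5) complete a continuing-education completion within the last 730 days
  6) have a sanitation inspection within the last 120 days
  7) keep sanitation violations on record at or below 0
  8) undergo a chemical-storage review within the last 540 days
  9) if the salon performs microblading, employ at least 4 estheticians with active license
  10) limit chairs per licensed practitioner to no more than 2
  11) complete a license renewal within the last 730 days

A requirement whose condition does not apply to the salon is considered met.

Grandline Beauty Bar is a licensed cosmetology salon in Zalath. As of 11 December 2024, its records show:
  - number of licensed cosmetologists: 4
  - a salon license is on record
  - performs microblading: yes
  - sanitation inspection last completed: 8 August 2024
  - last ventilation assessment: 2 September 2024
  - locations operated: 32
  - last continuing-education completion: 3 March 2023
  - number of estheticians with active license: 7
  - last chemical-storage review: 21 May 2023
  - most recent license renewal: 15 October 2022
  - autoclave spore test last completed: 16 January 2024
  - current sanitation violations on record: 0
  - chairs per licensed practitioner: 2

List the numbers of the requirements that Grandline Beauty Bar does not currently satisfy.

1. licensed cosmetologists 4 ≥ 2 → met
2. salon license present → met
3. autoclave spore test 330 days ago vs limit 365 → met
4. ventilation assessment 100 days ago vs limit 90 → not met
5. continuing-education completion 649 days ago vs limit 730 → met
6. sanitation inspection 125 days ago vs limit 120 → not met
7. sanitation violations on record 0 ≤ 0 → met
8. chemical-storage review 570 days ago vs limit 540 → not met
9. condition 'performs microblading' holds; estheticians with active license 7 ≥ 4 → met
10. chairs per licensed practitioner 2 ≤ 2 → met
11. license renewal 788 days ago vs limit 730 → not met
Not met: 4, 6, 8, 11

4, 6, 8, 11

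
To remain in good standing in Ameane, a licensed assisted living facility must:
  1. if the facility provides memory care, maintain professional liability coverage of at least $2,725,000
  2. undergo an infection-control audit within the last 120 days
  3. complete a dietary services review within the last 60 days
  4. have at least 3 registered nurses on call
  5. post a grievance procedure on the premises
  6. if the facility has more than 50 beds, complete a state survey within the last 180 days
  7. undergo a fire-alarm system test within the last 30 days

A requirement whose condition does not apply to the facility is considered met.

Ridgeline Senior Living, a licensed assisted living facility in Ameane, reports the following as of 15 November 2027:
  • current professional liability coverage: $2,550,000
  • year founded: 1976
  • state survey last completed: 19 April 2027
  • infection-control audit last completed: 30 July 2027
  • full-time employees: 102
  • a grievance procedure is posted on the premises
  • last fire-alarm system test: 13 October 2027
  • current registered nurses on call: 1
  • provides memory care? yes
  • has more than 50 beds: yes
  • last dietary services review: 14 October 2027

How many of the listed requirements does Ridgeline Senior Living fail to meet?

4

1. condition 'provides memory care' holds; professional liability coverage $2,550,000 < $2,725,000 → not met
2. infection-control audit 108 days ago vs limit 120 → met
3. dietary services review 32 days ago vs limit 60 → met
4. registered nurses on call 1 < 3 → not met
5. grievance procedure present → met
6. condition 'has more than 50 beds' holds; state survey 210 days ago vs limit 180 → not met
7. fire-alarm system test 33 days ago vs limit 30 → not met
Not met: 4 of 7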